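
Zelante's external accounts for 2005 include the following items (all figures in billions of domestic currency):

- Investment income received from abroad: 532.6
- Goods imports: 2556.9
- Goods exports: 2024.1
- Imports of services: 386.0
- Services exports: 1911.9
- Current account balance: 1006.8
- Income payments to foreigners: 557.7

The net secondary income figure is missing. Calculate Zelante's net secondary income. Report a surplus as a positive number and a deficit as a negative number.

Current account = goods balance + services balance + net primary income + net secondary income
Sum of the known components = 968.0
Net secondary income = CA - (known components) = 1006.8 - 968.0 = 38.8

38.8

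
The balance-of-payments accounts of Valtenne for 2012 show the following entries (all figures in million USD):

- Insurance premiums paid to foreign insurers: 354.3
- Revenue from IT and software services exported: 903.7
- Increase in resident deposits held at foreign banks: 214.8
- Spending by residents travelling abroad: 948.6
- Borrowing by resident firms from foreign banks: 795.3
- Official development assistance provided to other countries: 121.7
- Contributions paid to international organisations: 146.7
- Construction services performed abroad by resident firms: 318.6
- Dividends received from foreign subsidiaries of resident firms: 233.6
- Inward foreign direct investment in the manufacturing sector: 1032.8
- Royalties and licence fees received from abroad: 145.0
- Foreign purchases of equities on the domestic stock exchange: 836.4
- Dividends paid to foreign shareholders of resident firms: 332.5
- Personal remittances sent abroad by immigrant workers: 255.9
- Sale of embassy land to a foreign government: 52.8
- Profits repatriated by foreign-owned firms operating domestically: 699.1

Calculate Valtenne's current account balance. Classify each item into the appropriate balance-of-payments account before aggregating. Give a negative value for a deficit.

-1257.9

Services: -354.3 + 903.7 + 145.0 - 948.6 + 318.6 = 64.4
Primary income: 233.6 - 332.5 - 699.1 = -798.0
Secondary income: -121.7 - 146.7 - 255.9 = -524.3
Current account = 64.4 + (-798.0) + (-524.3) = -1257.9
(Excluded from the current account — financial account: increase in resident deposits held at foreign banks 214.8, borrowing by resident firms from foreign banks 795.3, inward foreign direct investment in the manufacturing sector 1032.8, foreign purchases of equities on the domestic stock exchange 836.4; capital account: sale of embassy land to a foreign government 52.8.)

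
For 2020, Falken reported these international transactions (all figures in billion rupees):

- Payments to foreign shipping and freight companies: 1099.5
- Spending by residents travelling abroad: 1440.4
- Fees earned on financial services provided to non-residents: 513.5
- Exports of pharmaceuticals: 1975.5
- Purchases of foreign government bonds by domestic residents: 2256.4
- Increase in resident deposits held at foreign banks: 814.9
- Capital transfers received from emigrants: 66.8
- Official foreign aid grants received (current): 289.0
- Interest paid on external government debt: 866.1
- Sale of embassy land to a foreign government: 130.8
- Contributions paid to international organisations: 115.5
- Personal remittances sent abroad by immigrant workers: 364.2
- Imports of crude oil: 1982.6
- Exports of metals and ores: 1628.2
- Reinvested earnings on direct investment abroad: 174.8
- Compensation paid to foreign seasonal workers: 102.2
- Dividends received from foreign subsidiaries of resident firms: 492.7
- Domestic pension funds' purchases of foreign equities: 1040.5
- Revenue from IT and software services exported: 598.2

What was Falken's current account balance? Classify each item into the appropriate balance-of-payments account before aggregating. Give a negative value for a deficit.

-298.6

Goods: 1975.5 + 1628.2 - 1982.6 = 1621.1
Services: -1099.5 + 513.5 + 598.2 - 1440.4 = -1428.2
Primary income: 174.8 + 492.7 - 102.2 - 866.1 = -300.8
Secondary income: -115.5 - 364.2 + 289.0 = -190.7
Current account = 1621.1 + (-1428.2) + (-300.8) + (-190.7) = -298.6
(Excluded from the current account — financial account: purchases of foreign government bonds by domestic residents 2256.4, increase in resident deposits held at foreign banks 814.9, domestic pension funds' purchases of foreign equities 1040.5; capital account: capital transfers received from emigrants 66.8, sale of embassy land to a foreign government 130.8.)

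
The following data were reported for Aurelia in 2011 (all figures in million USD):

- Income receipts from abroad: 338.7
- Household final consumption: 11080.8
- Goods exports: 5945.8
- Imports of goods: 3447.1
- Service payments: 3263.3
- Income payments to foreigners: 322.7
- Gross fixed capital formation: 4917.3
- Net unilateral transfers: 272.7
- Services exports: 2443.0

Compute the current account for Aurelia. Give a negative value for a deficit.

1967.1

Goods balance = 5945.8 - 3447.1 = 2498.7
Services balance = 2443.0 - 3263.3 = -820.3
Trade balance (goods + services) = 2498.7 + (-820.3) = 1678.4
Net primary income = 338.7 - 322.7 = 16.0
Net secondary income = 272.7
Current account = 1678.4 + 16.0 + 272.7 = 1967.1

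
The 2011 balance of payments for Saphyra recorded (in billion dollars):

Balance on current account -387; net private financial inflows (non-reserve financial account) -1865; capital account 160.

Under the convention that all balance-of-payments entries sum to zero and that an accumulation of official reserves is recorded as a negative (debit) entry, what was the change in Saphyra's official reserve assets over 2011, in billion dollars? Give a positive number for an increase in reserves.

-2092

Official reserve transactions balance = -((-387) + 160 + (-1865)) = 2092
An accumulation of reserves is recorded as a debit (negative entry), so the change in the stock of reserves is the negative of that balance.
Change in official reserves = -(2092) = -2092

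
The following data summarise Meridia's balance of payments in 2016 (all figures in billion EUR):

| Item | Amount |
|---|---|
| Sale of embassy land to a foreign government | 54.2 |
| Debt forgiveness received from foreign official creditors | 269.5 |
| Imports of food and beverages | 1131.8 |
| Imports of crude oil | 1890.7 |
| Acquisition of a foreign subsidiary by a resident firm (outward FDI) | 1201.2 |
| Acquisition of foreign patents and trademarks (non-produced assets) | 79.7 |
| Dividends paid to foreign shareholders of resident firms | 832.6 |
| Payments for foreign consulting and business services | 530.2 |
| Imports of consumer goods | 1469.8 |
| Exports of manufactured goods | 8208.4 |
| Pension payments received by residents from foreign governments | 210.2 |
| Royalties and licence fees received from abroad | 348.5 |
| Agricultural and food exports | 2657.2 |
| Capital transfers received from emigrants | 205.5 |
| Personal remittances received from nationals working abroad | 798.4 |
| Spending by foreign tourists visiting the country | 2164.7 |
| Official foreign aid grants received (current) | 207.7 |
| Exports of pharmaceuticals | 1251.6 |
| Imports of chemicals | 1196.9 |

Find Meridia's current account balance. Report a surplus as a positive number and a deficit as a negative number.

Goods: -1469.8 - 1890.7 - 1196.9 - 1131.8 + 1251.6 + 8208.4 + 2657.2 = 6428.0
Services: -530.2 + 348.5 + 2164.7 = 1983.0
Primary income: -832.6
Secondary income: 207.7 + 798.4 + 210.2 = 1216.3
Current account = 6428.0 + 1983.0 + (-832.6) + 1216.3 = 8794.7
(Excluded from the current account — capital account: sale of embassy land to a foreign government 54.2, debt forgiveness received from foreign official creditors 269.5, acquisition of foreign patents and trademarks (non-produced assets) 79.7, capital transfers received from emigrants 205.5; financial account: acquisition of a foreign subsidiary by a resident firm (outward FDI) 1201.2.)

8794.7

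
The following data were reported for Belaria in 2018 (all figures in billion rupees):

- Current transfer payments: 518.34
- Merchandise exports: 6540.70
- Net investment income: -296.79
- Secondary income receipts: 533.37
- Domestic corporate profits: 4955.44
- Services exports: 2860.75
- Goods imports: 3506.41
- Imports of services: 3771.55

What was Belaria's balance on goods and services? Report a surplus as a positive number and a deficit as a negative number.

Goods balance = 6540.70 - 3506.41 = 3034.29
Services balance = 2860.75 - 3771.55 = -910.80
Trade balance (goods + services) = 3034.29 + (-910.80) = 2123.49

2123.49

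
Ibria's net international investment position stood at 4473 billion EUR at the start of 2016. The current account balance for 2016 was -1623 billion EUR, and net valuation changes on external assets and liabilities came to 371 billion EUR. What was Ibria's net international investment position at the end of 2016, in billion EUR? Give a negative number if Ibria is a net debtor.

3221

Change in NIIP = current account + net valuation change = -1623 + 371 = -1252
End-of-year NIIP = 4473 + (-1252) = 3221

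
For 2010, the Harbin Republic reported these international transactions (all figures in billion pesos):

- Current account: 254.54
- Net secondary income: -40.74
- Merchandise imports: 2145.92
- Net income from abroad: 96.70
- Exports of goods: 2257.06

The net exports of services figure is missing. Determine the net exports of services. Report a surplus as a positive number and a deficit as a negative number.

87.44

Current account = goods balance + services balance + net primary income + net secondary income
Sum of the known components = 167.10
Net exports of services = CA - (known components) = 254.54 - 167.10 = 87.44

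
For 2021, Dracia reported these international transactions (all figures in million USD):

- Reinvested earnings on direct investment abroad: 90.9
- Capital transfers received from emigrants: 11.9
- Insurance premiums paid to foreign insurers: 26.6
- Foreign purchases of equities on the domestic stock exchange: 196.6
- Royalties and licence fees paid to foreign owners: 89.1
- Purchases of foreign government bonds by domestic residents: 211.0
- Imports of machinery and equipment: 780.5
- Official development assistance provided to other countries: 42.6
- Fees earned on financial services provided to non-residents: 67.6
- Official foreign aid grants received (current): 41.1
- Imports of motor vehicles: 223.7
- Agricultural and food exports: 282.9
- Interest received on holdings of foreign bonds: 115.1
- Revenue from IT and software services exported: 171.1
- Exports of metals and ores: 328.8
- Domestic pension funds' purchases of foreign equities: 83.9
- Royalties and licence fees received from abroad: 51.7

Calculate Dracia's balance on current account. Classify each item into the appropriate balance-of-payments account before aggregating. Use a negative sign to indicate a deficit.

-13.3

Goods: 328.8 + 282.9 - 223.7 - 780.5 = -392.5
Services: 67.6 - 26.6 + 51.7 + 171.1 - 89.1 = 174.7
Primary income: 115.1 + 90.9 = 206.0
Secondary income: 41.1 - 42.6 = -1.5
Current account = (-392.5) + 174.7 + 206.0 + (-1.5) = -13.3
(Excluded from the current account — capital account: capital transfers received from emigrants 11.9; financial account: foreign purchases of equities on the domestic stock exchange 196.6, purchases of foreign government bonds by domestic residents 211.0, domestic pension funds' purchases of foreign equities 83.9.)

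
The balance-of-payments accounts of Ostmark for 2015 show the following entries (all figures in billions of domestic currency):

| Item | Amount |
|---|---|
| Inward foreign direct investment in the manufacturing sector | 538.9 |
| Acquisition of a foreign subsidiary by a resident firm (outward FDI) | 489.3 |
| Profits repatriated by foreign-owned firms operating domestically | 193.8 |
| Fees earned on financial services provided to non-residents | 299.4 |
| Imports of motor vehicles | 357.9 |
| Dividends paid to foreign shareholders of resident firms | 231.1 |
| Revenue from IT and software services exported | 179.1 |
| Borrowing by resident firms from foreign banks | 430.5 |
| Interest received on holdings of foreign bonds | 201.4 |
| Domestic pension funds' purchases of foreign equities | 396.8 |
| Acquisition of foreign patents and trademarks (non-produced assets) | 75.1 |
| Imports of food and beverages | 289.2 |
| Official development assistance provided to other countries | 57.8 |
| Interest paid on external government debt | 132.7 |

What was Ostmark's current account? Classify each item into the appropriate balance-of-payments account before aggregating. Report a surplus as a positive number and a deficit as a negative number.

Goods: -357.9 - 289.2 = -647.1
Services: 299.4 + 179.1 = 478.5
Primary income: -193.8 - 231.1 + 201.4 - 132.7 = -356.2
Secondary income: -57.8
Current account = (-647.1) + 478.5 + (-356.2) + (-57.8) = -582.6
(Excluded from the current account — financial account: inward foreign direct investment in the manufacturing sector 538.9, acquisition of a foreign subsidiary by a resident firm (outward FDI) 489.3, borrowing by resident firms from foreign banks 430.5, domestic pension funds' purchases of foreign equities 396.8; capital account: acquisition of foreign patents and trademarks (non-produced assets) 75.1.)

-582.6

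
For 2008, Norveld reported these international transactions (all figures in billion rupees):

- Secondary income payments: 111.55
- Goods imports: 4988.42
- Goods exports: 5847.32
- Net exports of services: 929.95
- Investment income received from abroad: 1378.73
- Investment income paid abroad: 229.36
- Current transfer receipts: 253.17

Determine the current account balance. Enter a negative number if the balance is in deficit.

Goods balance = 5847.32 - 4988.42 = 858.90
Services balance = 929.95
Trade balance (goods + services) = 858.90 + 929.95 = 1788.85
Net primary income = 1378.73 - 229.36 = 1149.37
Net secondary income = 253.17 - 111.55 = 141.62
Current account = 1788.85 + 1149.37 + 141.62 = 3079.84

3079.84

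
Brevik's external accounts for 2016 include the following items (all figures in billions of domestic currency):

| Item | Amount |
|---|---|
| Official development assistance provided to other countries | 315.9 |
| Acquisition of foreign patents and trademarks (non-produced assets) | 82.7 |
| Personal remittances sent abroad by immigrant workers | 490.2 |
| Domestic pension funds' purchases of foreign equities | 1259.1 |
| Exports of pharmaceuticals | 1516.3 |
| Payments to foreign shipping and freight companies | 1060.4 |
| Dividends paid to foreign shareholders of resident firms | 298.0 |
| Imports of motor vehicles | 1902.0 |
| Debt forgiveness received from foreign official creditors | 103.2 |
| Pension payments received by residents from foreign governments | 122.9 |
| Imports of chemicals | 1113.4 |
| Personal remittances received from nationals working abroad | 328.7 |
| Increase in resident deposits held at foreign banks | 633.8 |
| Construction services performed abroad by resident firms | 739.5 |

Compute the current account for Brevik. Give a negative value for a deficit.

Goods: -1902.0 + 1516.3 - 1113.4 = -1499.1
Services: 739.5 - 1060.4 = -320.9
Primary income: -298.0
Secondary income: 122.9 - 490.2 + 328.7 - 315.9 = -354.5
Current account = (-1499.1) + (-320.9) + (-298.0) + (-354.5) = -2472.5
(Excluded from the current account — capital account: acquisition of foreign patents and trademarks (non-produced assets) 82.7, debt forgiveness received from foreign official creditors 103.2; financial account: domestic pension funds' purchases of foreign equities 1259.1, increase in resident deposits held at foreign banks 633.8.)

-2472.5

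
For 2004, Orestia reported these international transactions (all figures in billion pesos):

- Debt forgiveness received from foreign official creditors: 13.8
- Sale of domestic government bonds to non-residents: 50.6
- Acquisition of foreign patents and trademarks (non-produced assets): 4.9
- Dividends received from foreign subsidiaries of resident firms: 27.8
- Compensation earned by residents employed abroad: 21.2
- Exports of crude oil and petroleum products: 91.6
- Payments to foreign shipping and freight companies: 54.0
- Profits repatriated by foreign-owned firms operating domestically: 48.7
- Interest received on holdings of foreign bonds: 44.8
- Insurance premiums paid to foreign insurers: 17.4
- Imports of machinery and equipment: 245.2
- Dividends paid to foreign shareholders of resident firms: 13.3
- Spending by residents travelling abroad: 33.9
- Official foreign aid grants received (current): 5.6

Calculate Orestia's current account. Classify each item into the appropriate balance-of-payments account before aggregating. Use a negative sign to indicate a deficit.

Goods: -245.2 + 91.6 = -153.6
Services: -54.0 - 17.4 - 33.9 = -105.3
Primary income: 44.8 - 13.3 + 21.2 + 27.8 - 48.7 = 31.8
Secondary income: 5.6
Current account = (-153.6) + (-105.3) + 31.8 + 5.6 = -221.5
(Excluded from the current account — capital account: debt forgiveness received from foreign official creditors 13.8, acquisition of foreign patents and trademarks (non-produced assets) 4.9; financial account: sale of domestic government bonds to non-residents 50.6.)

-221.5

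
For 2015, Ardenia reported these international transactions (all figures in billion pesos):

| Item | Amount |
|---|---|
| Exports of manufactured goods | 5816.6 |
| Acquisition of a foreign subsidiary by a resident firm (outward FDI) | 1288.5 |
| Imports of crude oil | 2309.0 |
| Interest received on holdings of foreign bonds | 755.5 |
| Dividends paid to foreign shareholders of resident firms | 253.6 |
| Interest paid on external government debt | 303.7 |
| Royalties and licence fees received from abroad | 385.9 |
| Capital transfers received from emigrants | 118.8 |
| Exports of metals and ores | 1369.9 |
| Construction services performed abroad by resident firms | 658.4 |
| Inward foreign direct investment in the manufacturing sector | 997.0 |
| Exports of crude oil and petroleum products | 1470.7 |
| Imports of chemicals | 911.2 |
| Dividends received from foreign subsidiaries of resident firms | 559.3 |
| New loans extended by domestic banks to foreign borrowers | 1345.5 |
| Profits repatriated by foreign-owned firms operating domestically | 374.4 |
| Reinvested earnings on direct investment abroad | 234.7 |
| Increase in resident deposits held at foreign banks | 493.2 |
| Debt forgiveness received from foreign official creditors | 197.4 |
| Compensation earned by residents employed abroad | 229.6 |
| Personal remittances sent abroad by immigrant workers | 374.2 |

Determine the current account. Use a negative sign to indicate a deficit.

6954.5

Goods: -2309.0 + 5816.6 - 911.2 + 1470.7 + 1369.9 = 5437.0
Services: 385.9 + 658.4 = 1044.3
Primary income: 234.7 - 253.6 + 559.3 + 755.5 + 229.6 - 374.4 - 303.7 = 847.4
Secondary income: -374.2
Current account = 5437.0 + 1044.3 + 847.4 + (-374.2) = 6954.5
(Excluded from the current account — financial account: acquisition of a foreign subsidiary by a resident firm (outward FDI) 1288.5, inward foreign direct investment in the manufacturing sector 997.0, new loans extended by domestic banks to foreign borrowers 1345.5, increase in resident deposits held at foreign banks 493.2; capital account: capital transfers received from emigrants 118.8, debt forgiveness received from foreign official creditors 197.4.)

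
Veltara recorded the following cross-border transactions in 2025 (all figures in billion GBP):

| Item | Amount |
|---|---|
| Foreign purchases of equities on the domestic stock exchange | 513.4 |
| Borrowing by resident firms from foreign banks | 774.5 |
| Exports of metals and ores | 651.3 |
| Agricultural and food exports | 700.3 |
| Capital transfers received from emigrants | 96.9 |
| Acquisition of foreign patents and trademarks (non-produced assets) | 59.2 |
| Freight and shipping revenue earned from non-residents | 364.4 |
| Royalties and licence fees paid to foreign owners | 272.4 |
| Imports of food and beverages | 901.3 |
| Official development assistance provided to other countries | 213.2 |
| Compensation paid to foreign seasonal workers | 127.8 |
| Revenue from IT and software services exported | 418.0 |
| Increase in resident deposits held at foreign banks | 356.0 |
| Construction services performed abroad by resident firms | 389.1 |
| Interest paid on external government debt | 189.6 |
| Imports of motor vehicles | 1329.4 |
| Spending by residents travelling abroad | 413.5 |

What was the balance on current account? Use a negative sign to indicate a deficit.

Goods: -901.3 - 1329.4 + 700.3 + 651.3 = -879.1
Services: 364.4 - 413.5 - 272.4 + 418.0 + 389.1 = 485.6
Primary income: -189.6 - 127.8 = -317.4
Secondary income: -213.2
Current account = (-879.1) + 485.6 + (-317.4) + (-213.2) = -924.1
(Excluded from the current account — financial account: foreign purchases of equities on the domestic stock exchange 513.4, borrowing by resident firms from foreign banks 774.5, increase in resident deposits held at foreign banks 356.0; capital account: capital transfers received from emigrants 96.9, acquisition of foreign patents and trademarks (non-produced assets) 59.2.)

-924.1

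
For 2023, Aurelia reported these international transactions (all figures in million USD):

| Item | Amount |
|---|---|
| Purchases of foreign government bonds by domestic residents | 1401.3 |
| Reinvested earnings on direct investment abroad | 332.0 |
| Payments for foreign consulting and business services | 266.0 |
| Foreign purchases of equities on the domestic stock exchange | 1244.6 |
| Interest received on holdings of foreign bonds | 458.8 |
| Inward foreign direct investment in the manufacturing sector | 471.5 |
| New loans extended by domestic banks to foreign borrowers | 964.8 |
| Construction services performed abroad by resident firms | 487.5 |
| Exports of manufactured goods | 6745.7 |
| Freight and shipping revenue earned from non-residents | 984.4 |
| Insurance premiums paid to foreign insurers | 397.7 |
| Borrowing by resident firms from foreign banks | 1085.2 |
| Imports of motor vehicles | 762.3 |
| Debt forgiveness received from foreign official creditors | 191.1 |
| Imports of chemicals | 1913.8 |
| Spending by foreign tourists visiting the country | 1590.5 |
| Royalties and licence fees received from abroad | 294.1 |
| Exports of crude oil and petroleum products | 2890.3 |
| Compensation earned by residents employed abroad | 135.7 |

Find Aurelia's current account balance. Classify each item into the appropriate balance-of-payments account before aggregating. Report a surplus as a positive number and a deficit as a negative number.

Goods: -762.3 + 6745.7 - 1913.8 + 2890.3 = 6959.9
Services: 294.1 + 984.4 + 1590.5 - 397.7 + 487.5 - 266.0 = 2692.8
Primary income: 135.7 + 332.0 + 458.8 = 926.5
Current account = 6959.9 + 2692.8 + 926.5 = 10579.2
(Excluded from the current account — financial account: purchases of foreign government bonds by domestic residents 1401.3, foreign purchases of equities on the domestic stock exchange 1244.6, inward foreign direct investment in the manufacturing sector 471.5, new loans extended by domestic banks to foreign borrowers 964.8, borrowing by resident firms from foreign banks 1085.2; capital account: debt forgiveness received from foreign official creditors 191.1.)

10579.2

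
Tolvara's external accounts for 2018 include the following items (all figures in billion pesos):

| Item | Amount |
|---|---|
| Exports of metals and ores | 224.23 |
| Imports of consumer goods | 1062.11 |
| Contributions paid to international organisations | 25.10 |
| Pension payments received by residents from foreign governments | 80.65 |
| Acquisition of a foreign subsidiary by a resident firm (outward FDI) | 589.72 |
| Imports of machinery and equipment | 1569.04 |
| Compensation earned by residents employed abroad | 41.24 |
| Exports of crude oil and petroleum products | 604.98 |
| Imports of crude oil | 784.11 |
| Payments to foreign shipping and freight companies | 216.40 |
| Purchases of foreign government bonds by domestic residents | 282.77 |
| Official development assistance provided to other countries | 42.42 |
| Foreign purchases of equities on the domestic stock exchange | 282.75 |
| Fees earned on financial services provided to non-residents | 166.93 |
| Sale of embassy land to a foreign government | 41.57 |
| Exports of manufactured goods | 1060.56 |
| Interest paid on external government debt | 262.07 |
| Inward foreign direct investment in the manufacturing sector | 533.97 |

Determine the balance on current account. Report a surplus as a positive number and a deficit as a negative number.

-1782.66

Goods: -1062.11 - 784.11 + 224.23 + 1060.56 + 604.98 - 1569.04 = -1525.49
Services: 166.93 - 216.40 = -49.47
Primary income: 41.24 - 262.07 = -220.83
Secondary income: -42.42 - 25.10 + 80.65 = 13.13
Current account = (-1525.49) + (-49.47) + (-220.83) + 13.13 = -1782.66
(Excluded from the current account — financial account: acquisition of a foreign subsidiary by a resident firm (outward FDI) 589.72, purchases of foreign government bonds by domestic residents 282.77, foreign purchases of equities on the domestic stock exchange 282.75, inward foreign direct investment in the manufacturing sector 533.97; capital account: sale of embassy land to a foreign government 41.57.)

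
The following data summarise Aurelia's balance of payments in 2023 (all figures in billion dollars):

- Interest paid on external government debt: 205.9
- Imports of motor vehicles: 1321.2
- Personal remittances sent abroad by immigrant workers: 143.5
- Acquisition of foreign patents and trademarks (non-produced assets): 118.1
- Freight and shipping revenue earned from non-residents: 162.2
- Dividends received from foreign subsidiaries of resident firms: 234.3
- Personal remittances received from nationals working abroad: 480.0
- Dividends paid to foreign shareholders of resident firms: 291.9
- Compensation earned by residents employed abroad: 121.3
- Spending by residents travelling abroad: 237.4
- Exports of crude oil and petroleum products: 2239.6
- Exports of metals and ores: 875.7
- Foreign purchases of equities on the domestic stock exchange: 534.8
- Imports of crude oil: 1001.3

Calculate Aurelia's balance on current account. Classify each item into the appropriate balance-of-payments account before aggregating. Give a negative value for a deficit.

911.9

Goods: -1001.3 - 1321.2 + 875.7 + 2239.6 = 792.8
Services: -237.4 + 162.2 = -75.2
Primary income: 121.3 + 234.3 - 205.9 - 291.9 = -142.2
Secondary income: -143.5 + 480.0 = 336.5
Current account = 792.8 + (-75.2) + (-142.2) + 336.5 = 911.9
(Excluded from the current account — capital account: acquisition of foreign patents and trademarks (non-produced assets) 118.1; financial account: foreign purchases of equities on the domestic stock exchange 534.8.)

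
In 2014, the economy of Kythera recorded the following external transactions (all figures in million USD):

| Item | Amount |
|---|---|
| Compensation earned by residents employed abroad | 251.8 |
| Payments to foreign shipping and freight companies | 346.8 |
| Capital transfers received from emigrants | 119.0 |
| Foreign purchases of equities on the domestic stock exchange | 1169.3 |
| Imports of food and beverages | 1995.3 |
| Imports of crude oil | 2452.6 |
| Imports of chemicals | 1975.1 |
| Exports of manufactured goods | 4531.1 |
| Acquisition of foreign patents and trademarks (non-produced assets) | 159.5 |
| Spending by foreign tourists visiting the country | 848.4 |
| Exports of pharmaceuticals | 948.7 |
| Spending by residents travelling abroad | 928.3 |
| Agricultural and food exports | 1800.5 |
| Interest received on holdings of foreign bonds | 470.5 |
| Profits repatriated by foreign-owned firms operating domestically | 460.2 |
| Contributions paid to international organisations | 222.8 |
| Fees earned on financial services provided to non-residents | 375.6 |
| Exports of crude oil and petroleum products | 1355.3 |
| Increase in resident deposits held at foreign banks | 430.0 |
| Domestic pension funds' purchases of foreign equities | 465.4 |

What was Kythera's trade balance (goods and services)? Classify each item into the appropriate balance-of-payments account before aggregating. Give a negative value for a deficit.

Goods: 948.7 + 1800.5 + 1355.3 - 1995.3 - 1975.1 + 4531.1 - 2452.6 = 2212.6
Services: 848.4 - 928.3 + 375.6 - 346.8 = -51.1
Trade balance = 2212.6 + (-51.1) = 2161.5
(Excluded from the trade balance — primary income: compensation earned by residents employed abroad 251.8, interest received on holdings of foreign bonds 470.5, profits repatriated by foreign-owned firms operating domestically 460.2; capital account: capital transfers received from emigrants 119.0, acquisition of foreign patents and trademarks (non-produced assets) 159.5; financial account: foreign purchases of equities on the domestic stock exchange 1169.3, increase in resident deposits held at foreign banks 430.0, domestic pension funds' purchases of foreign equities 465.4; secondary income: contributions paid to international organisations 222.8.)

2161.5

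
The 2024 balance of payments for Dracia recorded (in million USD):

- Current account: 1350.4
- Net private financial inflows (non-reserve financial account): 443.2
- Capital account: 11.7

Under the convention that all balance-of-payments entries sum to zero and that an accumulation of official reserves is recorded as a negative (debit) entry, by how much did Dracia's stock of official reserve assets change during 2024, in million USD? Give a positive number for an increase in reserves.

Official reserve transactions balance = -(1350.4 + 11.7 + 443.2) = -1805.3
An accumulation of reserves is recorded as a debit (negative entry), so the change in the stock of reserves is the negative of that balance.
Change in official reserves = -(-1805.3) = 1805.3

1805.3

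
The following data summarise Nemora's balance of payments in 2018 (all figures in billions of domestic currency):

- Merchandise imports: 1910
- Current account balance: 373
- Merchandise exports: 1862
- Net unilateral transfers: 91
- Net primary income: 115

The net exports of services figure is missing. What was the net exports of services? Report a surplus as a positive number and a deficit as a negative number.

Current account = goods balance + services balance + net primary income + net secondary income
Sum of the known components = 158
Net exports of services = CA - (known components) = 373 - 158 = 215

215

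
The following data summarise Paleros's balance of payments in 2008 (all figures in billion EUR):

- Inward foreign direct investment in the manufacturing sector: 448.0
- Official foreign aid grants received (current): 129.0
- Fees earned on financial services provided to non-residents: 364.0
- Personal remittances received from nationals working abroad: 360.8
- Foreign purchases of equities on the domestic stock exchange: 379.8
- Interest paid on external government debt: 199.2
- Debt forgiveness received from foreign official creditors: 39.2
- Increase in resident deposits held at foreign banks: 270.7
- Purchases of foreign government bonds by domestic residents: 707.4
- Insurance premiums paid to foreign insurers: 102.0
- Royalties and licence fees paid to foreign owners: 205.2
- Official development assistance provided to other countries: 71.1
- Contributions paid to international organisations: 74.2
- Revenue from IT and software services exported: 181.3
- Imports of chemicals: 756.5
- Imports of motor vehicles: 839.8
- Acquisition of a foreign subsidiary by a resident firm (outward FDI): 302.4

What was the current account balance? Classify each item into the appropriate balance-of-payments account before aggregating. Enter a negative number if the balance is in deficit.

Goods: -756.5 - 839.8 = -1596.3
Services: -102.0 - 205.2 + 364.0 + 181.3 = 238.1
Primary income: -199.2
Secondary income: -71.1 + 129.0 + 360.8 - 74.2 = 344.5
Current account = (-1596.3) + 238.1 + (-199.2) + 344.5 = -1212.9
(Excluded from the current account — financial account: inward foreign direct investment in the manufacturing sector 448.0, foreign purchases of equities on the domestic stock exchange 379.8, increase in resident deposits held at foreign banks 270.7, purchases of foreign government bonds by domestic residents 707.4, acquisition of a foreign subsidiary by a resident firm (outward FDI) 302.4; capital account: debt forgiveness received from foreign official creditors 39.2.)

-1212.9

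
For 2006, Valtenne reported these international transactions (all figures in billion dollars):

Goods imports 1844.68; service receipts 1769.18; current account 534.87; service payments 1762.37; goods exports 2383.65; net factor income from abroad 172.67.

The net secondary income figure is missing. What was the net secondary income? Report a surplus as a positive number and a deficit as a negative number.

Current account = goods balance + services balance + net primary income + net secondary income
Sum of the known components = 718.45
Net secondary income = CA - (known components) = 534.87 - 718.45 = -183.58

-183.58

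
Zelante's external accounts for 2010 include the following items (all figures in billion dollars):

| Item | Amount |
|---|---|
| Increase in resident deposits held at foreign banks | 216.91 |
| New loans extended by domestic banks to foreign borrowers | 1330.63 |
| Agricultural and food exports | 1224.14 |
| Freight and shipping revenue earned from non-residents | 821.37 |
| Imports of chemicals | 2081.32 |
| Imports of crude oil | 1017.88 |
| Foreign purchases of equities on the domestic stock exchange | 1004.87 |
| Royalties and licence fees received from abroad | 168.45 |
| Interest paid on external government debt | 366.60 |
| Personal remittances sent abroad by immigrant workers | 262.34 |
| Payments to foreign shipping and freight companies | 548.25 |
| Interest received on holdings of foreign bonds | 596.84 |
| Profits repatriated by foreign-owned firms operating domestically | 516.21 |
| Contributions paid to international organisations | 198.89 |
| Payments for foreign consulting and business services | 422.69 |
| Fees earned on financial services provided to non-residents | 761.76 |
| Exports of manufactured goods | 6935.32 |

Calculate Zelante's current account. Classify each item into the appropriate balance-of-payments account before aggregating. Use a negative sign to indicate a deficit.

Goods: -1017.88 - 2081.32 + 1224.14 + 6935.32 = 5060.26
Services: -548.25 + 168.45 - 422.69 + 821.37 + 761.76 = 780.64
Primary income: 596.84 - 516.21 - 366.60 = -285.97
Secondary income: -262.34 - 198.89 = -461.23
Current account = 5060.26 + 780.64 + (-285.97) + (-461.23) = 5093.70
(Excluded from the current account — financial account: increase in resident deposits held at foreign banks 216.91, new loans extended by domestic banks to foreign borrowers 1330.63, foreign purchases of equities on the domestic stock exchange 1004.87.)

5093.70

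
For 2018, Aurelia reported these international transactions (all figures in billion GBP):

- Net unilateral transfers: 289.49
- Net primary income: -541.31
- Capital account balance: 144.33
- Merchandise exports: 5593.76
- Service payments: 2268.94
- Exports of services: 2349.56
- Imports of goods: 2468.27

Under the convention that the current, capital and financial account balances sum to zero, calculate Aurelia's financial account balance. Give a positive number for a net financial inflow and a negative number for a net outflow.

-3098.62

Goods balance = 5593.76 - 2468.27 = 3125.49
Services balance = 2349.56 - 2268.94 = 80.62
Trade balance (goods + services) = 3125.49 + 80.62 = 3206.11
Net primary income = -541.31
Net secondary income = 289.49
Current account = 3206.11 + (-541.31) + 289.49 = 2954.29
Financial account = -(2954.29 + 144.33) = -3098.62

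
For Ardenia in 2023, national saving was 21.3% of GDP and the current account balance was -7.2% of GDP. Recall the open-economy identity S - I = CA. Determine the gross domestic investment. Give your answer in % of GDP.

S - I = CA (net lending to the rest of the world).
I = S - CA = 21.3 - (-7.2) = 28.5

28.5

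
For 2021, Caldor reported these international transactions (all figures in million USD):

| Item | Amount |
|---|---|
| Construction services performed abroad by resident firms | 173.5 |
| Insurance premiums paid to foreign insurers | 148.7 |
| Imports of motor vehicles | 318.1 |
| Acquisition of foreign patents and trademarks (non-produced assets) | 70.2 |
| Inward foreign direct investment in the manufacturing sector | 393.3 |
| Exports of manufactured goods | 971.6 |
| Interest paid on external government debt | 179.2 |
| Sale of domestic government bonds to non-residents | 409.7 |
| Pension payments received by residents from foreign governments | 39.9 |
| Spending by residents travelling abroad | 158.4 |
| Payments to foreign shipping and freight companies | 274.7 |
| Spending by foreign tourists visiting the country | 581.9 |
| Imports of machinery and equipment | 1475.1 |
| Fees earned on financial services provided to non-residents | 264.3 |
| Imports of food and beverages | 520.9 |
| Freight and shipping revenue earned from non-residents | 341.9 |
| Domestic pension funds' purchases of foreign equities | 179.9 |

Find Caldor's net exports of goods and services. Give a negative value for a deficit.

Goods: 971.6 - 520.9 - 318.1 - 1475.1 = -1342.5
Services: 264.3 - 274.7 + 581.9 - 148.7 - 158.4 + 173.5 + 341.9 = 779.8
Trade balance = -1342.5 + 779.8 = -562.7
(Excluded from the trade balance — capital account: acquisition of foreign patents and trademarks (non-produced assets) 70.2; financial account: inward foreign direct investment in the manufacturing sector 393.3, sale of domestic government bonds to non-residents 409.7, domestic pension funds' purchases of foreign equities 179.9; primary income: interest paid on external government debt 179.2; secondary income: pension payments received by residents from foreign governments 39.9.)

-562.7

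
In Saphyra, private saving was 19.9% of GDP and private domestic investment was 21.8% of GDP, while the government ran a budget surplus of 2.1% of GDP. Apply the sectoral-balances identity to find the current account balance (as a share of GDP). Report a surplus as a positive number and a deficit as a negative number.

0.2

By the sectoral-balances identity, CA = (S_private - I) + (T - G).
Private balance = 19.9 - 21.8 = -1.9
Government balance (T - G) = 2.1
CA = -1.9 + 2.1 = 0.2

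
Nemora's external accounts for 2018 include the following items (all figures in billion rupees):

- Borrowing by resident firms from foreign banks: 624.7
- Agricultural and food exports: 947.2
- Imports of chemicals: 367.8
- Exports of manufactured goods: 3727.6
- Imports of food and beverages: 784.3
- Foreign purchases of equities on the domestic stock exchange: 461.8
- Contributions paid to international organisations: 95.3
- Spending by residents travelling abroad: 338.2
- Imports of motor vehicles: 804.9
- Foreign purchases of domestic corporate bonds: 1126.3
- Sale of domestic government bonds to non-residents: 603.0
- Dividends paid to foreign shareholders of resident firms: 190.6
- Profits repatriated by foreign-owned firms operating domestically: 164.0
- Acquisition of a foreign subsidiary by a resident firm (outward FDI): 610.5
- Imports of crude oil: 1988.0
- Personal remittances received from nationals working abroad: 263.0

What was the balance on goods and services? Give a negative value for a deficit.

391.6

Goods: -1988.0 + 3727.6 + 947.2 - 367.8 - 804.9 - 784.3 = 729.8
Services: -338.2
Trade balance = 729.8 + (-338.2) = 391.6
(Excluded from the trade balance — financial account: borrowing by resident firms from foreign banks 624.7, foreign purchases of equities on the domestic stock exchange 461.8, foreign purchases of domestic corporate bonds 1126.3, sale of domestic government bonds to non-residents 603.0, acquisition of a foreign subsidiary by a resident firm (outward FDI) 610.5; secondary income: contributions paid to international organisations 95.3, personal remittances received from nationals working abroad 263.0; primary income: dividends paid to foreign shareholders of resident firms 190.6, profits repatriated by foreign-owned firms operating domestically 164.0.)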